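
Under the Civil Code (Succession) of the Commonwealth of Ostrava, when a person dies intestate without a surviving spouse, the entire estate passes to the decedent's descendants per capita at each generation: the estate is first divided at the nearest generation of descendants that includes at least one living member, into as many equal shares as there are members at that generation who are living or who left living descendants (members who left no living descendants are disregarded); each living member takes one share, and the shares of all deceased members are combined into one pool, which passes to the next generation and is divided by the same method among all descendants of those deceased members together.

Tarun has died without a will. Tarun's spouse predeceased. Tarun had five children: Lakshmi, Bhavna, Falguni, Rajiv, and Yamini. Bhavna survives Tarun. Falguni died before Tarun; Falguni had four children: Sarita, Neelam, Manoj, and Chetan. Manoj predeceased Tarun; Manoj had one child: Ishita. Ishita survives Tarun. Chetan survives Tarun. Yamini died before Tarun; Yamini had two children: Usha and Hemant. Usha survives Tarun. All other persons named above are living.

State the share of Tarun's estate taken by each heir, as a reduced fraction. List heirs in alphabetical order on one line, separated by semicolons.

Bhavna 1/5; Chetan 1/15; Hemant 1/15; Ishita 1/15; Lakshmi 1/5; Neelam 1/15; Rajiv 1/5; Sarita 1/15; Usha 1/15

There is no surviving spouse, so the entire estate passes to Tarun's descendants per capita at each generation.
At generation 1 (Lakshmi, Bhavna, Falguni, Rajiv, Yamini) there are 5 shares of (1)/5 = 1/5 each.
Living: Lakshmi, Bhavna, and Rajiv — each takes 1/5.
Deceased: Falguni and Yamini. Their combined 2/5 is pooled and carried to generation 2.
At generation 2 (Sarita, Neelam, Manoj, Chetan, Usha, Hemant) there are 6 shares of (2/5)/6 = 1/15 each.
Living: Sarita, Neelam, Chetan, Usha, and Hemant — each takes 1/15.
Deceased: Manoj. That 1/15 share is carried to generation 3.
At generation 3 (Ishita) there are 1 shares of (1/15)/1 = 1/15 each.
Living: Ishita — each takes 1/15.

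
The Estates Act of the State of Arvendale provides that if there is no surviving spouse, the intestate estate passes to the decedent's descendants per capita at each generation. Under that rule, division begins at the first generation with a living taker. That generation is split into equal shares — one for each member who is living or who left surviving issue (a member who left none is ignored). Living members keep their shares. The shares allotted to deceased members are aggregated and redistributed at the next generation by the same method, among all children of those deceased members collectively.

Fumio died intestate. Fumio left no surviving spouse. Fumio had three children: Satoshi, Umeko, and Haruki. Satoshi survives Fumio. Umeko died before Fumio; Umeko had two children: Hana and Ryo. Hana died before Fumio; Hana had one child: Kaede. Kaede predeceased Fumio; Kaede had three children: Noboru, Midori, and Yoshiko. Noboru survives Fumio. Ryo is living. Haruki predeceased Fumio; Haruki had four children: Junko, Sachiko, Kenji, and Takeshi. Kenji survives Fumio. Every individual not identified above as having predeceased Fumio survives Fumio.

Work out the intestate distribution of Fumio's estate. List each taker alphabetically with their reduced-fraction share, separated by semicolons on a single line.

Junko 1/9; Kenji 1/9; Midori 1/27; Noboru 1/27; Ryo 1/9; Sachiko 1/9; Satoshi 1/3; Takeshi 1/9; Yoshiko 1/27

There is no surviving spouse, so the entire estate passes to Fumio's descendants per capita at each generation.
At generation 1 (Satoshi, Umeko, Haruki) there are 3 shares of (1)/3 = 1/3 each.
Living: Satoshi — each takes 1/3.
Deceased: Umeko and Haruki. Their combined 2/3 is pooled and carried to generation 2.
At generation 2 (Hana, Ryo, Junko, Sachiko, Kenji, Takeshi) there are 6 shares of (2/3)/6 = 1/9 each.
Living: Ryo, Junko, Sachiko, Kenji, and Takeshi — each takes 1/9.
Deceased: Hana. That 1/9 share is carried to generation 3.
At generation 3 (Kaede) there are 1 shares of (1/9)/1 = 1/9 each.
Deceased: Kaede. That 1/9 share is carried to generation 4.
At generation 4 (Noboru, Midori, Yoshiko) there are 3 shares of (1/9)/3 = 1/27 each.
Living: Noboru, Midori, and Yoshiko — each takes 1/27.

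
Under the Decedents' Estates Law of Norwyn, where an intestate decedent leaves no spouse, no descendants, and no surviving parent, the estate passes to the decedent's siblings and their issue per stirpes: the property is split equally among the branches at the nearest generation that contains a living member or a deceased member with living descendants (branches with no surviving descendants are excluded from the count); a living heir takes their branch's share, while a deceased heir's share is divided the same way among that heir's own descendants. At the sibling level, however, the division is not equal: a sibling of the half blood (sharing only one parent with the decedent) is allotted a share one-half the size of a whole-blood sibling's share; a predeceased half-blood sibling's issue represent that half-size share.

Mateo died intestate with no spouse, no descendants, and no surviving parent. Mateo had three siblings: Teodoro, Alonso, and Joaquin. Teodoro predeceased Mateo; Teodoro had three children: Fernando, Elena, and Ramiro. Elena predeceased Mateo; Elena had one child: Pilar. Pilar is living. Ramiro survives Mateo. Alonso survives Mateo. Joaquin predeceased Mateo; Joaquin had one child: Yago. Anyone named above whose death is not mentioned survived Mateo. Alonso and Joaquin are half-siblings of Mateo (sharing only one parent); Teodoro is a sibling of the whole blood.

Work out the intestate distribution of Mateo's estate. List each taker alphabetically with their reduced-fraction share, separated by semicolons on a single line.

No spouse, descendants, or parent survives, so the estate passes to Mateo's siblings per stirpes.
Half-blood siblings count for one-half the weight of whole-blood siblings at the initial division.
Dividing 1 in proportion to weights (total weight 2): Teodoro (weight 1) → 1/2; Alonso (weight 1/2) → 1/4; Joaquin (weight 1/2) → 1/4.
Teodoro predeceased; the 1/2 allotted to Teodoro's branch passes to Teodoro's issue by representation.
The 1/2 is divided into 3 equal shares of 1/6 among Fernando, Elena, Ramiro.
Fernando is living and takes 1/6.
Elena predeceased; the 1/6 allotted to Elena's branch passes to Elena's issue by representation.
Pilar is the sole taker at this level and receives the full 1/6.
Ramiro is living and takes 1/6.
Alonso is living and takes 1/4.
Joaquin predeceased; the 1/4 allotted to Joaquin's branch passes to Joaquin's issue by representation.
Yago is the sole taker at this level and receives the full 1/4.

Alonso 1/4; Fernando 1/6; Pilar 1/6; Ramiro 1/6; Yago 1/4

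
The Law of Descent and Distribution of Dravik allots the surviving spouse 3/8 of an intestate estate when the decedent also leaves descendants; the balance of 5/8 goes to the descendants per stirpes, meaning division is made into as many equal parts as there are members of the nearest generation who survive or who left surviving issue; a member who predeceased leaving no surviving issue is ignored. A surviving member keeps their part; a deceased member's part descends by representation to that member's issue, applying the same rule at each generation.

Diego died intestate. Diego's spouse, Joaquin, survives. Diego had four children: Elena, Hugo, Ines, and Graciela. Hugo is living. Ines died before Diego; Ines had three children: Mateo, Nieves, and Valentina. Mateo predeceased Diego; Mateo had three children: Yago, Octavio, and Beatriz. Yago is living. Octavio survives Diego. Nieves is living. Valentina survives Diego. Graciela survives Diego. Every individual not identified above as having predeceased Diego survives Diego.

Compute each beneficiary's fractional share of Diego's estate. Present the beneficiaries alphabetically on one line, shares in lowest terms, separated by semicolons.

Joaquin, as surviving spouse, takes 3/8.
The remaining 5/8 passes to Diego's descendants per stirpes.
The 5/8 is divided into 4 equal shares of 5/32 among Elena, Hugo, Ines, Graciela.
Elena is living and takes 5/32.
Hugo is living and takes 5/32.
Ines predeceased; the 5/32 allotted to Ines's branch passes to Ines's issue by representation.
The 5/32 is divided into 3 equal shares of 5/96 among Mateo, Nieves, Valentina.
Mateo predeceased; the 5/96 allotted to Mateo's branch passes to Mateo's issue by representation.
The 5/96 is divided into 3 equal shares of 5/288 among Yago, Octavio, Beatriz.
Yago is living and takes 5/288.
Octavio is living and takes 5/288.
Beatriz is living and takes 5/288.
Nieves is living and takes 5/96.
Valentina is living and takes 5/96.
Graciela is living and takes 5/32.

Beatriz 5/288; Elena 5/32; Graciela 5/32; Hugo 5/32; Joaquin 3/8; Nieves 5/96; Octavio 5/288; Valentina 5/96; Yago 5/288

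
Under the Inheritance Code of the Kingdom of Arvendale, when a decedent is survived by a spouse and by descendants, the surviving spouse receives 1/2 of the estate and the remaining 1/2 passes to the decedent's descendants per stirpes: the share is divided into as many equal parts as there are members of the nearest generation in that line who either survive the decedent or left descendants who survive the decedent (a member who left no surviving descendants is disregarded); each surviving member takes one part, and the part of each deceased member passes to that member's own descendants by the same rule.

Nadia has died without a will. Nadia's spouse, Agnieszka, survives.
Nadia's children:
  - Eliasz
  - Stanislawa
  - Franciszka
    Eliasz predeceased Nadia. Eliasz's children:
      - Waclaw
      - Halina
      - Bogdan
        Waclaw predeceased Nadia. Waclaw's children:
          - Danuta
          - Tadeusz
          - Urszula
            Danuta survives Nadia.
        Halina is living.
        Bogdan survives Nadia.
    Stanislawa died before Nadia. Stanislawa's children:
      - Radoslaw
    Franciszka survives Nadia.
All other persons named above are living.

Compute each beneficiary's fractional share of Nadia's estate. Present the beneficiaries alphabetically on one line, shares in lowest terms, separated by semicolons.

Agnieszka, as surviving spouse, takes 1/2.
The remaining 1/2 passes to Nadia's descendants per stirpes.
The 1/2 is divided into 3 equal shares of 1/6 among Eliasz, Stanislawa, Franciszka.
Eliasz predeceased; the 1/6 allotted to Eliasz's branch passes to Eliasz's issue by representation.
The 1/6 is divided into 3 equal shares of 1/18 among Waclaw, Halina, Bogdan.
Waclaw predeceased; the 1/18 allotted to Waclaw's branch passes to Waclaw's issue by representation.
The 1/18 is divided into 3 equal shares of 1/54 among Danuta, Tadeusz, Urszula.
Danuta is living and takes 1/54.
Tadeusz is living and takes 1/54.
Urszula is living and takes 1/54.
Halina is living and takes 1/18.
Bogdan is living and takes 1/18.
Stanislawa predeceased; the 1/6 allotted to Stanislawa's branch passes to Stanislawa's issue by representation.
Radoslaw is the sole taker at this level and receives the full 1/6.
Franciszka is living and takes 1/6.

Agnieszka 1/2; Bogdan 1/18; Danuta 1/54; Franciszka 1/6; Halina 1/18; Radoslaw 1/6; Tadeusz 1/54; Urszula 1/54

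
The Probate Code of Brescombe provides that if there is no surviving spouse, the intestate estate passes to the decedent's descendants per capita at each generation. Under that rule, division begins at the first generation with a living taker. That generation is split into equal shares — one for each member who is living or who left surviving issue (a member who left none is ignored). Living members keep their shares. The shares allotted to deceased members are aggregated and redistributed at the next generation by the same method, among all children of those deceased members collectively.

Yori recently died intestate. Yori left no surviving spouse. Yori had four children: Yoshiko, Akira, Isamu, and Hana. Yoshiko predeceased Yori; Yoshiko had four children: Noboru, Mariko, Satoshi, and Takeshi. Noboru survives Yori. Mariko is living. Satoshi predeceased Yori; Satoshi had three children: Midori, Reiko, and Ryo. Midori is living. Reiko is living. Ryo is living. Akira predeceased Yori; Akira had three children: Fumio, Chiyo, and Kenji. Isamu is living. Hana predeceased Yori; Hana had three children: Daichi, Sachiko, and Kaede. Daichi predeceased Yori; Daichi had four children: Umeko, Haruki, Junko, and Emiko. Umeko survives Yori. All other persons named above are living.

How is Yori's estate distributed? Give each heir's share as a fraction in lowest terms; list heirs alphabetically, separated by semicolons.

There is no surviving spouse, so the entire estate passes to Yori's descendants per capita at each generation.
At generation 1 (Yoshiko, Akira, Isamu, Hana) there are 4 shares of (1)/4 = 1/4 each.
Living: Isamu — each takes 1/4.
Deceased: Yoshiko, Akira, and Hana. Their combined 3/4 is pooled and carried to generation 2.
At generation 2 (Noboru, Mariko, Satoshi, Takeshi, Fumio, Chiyo, Kenji, Daichi, Sachiko, Kaede) there are 10 shares of (3/4)/10 = 3/40 each.
Living: Noboru, Mariko, Takeshi, Fumio, Chiyo, Kenji, Sachiko, and Kaede — each takes 3/40.
Deceased: Satoshi and Daichi. Their combined 3/20 is pooled and carried to generation 3.
At generation 3 (Midori, Reiko, Ryo, Umeko, Haruki, Junko, Emiko) there are 7 shares of (3/20)/7 = 3/140 each.
Living: Midori, Reiko, Ryo, Umeko, Haruki, Junko, and Emiko — each takes 3/140.

Chiyo 3/40; Emiko 3/140; Fumio 3/40; Haruki 3/140; Isamu 1/4; Junko 3/140; Kaede 3/40; Kenji 3/40; Mariko 3/40; Midori 3/140; Noboru 3/40; Reiko 3/140; Ryo 3/140; Sachiko 3/40; Takeshi 3/40; Umeko 3/140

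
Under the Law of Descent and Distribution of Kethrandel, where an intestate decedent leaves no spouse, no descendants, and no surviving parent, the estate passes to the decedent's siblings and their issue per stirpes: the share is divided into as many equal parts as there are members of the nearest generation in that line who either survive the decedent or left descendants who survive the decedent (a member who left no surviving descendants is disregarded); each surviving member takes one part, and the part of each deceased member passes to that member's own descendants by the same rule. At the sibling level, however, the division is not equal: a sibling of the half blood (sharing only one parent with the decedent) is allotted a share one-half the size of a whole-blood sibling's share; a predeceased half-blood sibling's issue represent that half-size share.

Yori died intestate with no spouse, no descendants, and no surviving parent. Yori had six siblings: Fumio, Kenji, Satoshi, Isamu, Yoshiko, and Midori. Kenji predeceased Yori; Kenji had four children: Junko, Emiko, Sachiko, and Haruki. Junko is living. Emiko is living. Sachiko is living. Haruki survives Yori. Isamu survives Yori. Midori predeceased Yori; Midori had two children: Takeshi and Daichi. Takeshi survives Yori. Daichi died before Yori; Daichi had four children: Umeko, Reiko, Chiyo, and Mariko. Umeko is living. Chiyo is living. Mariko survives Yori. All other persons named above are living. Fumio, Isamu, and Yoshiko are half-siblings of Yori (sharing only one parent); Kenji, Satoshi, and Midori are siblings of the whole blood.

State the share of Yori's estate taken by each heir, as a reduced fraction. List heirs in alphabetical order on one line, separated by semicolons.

Chiyo 1/36; Emiko 1/18; Fumio 1/9; Haruki 1/18; Isamu 1/9; Junko 1/18; Mariko 1/36; Reiko 1/36; Sachiko 1/18; Satoshi 2/9; Takeshi 1/9; Umeko 1/36; Yoshiko 1/9

No spouse, descendants, or parent survives, so the estate passes to Yori's siblings per stirpes.
Half-blood siblings count for one-half the weight of whole-blood siblings at the initial division.
Dividing 1 in proportion to weights (total weight 9/2): Fumio (weight 1/2) → 1/9; Kenji (weight 1) → 2/9; Satoshi (weight 1) → 2/9; Isamu (weight 1/2) → 1/9; Yoshiko (weight 1/2) → 1/9; Midori (weight 1) → 2/9.
Fumio is living and takes 1/9.
Kenji predeceased; the 2/9 allotted to Kenji's branch passes to Kenji's issue by representation.
The 2/9 is divided into 4 equal shares of 1/18 among Junko, Emiko, Sachiko, Haruki.
Junko is living and takes 1/18.
Emiko is living and takes 1/18.
Sachiko is living and takes 1/18.
Haruki is living and takes 1/18.
Satoshi is living and takes 2/9.
Isamu is living and takes 1/9.
Yoshiko is living and takes 1/9.
Midori predeceased; the 2/9 allotted to Midori's branch passes to Midori's issue by representation.
The 2/9 is divided into 2 equal shares of 1/9 among Takeshi, Daichi.
Takeshi is living and takes 1/9.
Daichi predeceased; the 1/9 allotted to Daichi's branch passes to Daichi's issue by representation.
The 1/9 is divided into 4 equal shares of 1/36 among Umeko, Reiko, Chiyo, Mariko.
Umeko is living and takes 1/36.
Reiko is living and takes 1/36.
Chiyo is living and takes 1/36.
Mariko is living and takes 1/36.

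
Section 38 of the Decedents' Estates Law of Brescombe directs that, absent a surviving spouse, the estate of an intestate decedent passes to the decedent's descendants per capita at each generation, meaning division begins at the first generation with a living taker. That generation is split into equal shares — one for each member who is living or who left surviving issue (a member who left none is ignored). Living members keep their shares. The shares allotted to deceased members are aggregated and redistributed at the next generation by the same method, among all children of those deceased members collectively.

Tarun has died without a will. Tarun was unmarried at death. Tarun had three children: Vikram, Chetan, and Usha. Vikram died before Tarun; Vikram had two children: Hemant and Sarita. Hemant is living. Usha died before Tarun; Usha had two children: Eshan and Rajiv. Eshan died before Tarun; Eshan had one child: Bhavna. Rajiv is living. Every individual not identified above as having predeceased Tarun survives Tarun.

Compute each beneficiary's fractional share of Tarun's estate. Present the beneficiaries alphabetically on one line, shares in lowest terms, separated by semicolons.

There is no surviving spouse, so the entire estate passes to Tarun's descendants per capita at each generation.
At generation 1 (Vikram, Chetan, Usha) there are 3 shares of (1)/3 = 1/3 each.
Living: Chetan — each takes 1/3.
Deceased: Vikram and Usha. Their combined 2/3 is pooled and carried to generation 2.
At generation 2 (Hemant, Sarita, Eshan, Rajiv) there are 4 shares of (2/3)/4 = 1/6 each.
Living: Hemant, Sarita, and Rajiv — each takes 1/6.
Deceased: Eshan. That 1/6 share is carried to generation 3.
At generation 3 (Bhavna) there are 1 shares of (1/6)/1 = 1/6 each.
Living: Bhavna — each takes 1/6.

Bhavna 1/6; Chetan 1/3; Hemant 1/6; Rajiv 1/6; Sarita 1/6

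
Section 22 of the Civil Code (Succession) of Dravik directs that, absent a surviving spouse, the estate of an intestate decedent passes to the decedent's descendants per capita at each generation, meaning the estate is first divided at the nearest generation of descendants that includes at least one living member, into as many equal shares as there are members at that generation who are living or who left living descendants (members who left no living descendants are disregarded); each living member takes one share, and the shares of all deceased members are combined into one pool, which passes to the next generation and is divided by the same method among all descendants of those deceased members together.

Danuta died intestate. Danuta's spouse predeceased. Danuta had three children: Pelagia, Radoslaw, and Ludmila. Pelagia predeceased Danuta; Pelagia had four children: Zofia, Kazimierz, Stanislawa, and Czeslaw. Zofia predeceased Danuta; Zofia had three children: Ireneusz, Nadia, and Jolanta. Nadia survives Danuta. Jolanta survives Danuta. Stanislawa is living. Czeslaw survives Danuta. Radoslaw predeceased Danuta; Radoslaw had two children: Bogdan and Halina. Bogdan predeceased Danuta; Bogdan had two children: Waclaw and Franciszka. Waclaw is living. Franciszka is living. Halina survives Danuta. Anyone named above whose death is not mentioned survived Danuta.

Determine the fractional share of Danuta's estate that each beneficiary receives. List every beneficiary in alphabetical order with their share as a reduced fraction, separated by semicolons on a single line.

Czeslaw 1/9; Franciszka 2/45; Halina 1/9; Ireneusz 2/45; Jolanta 2/45; Kazimierz 1/9; Ludmila 1/3; Nadia 2/45; Stanislawa 1/9; Waclaw 2/45

There is no surviving spouse, so the entire estate passes to Danuta's descendants per capita at each generation.
At generation 1 (Pelagia, Radoslaw, Ludmila) there are 3 shares of (1)/3 = 1/3 each.
Living: Ludmila — each takes 1/3.
Deceased: Pelagia and Radoslaw. Their combined 2/3 is pooled and carried to generation 2.
At generation 2 (Zofia, Kazimierz, Stanislawa, Czeslaw, Bogdan, Halina) there are 6 shares of (2/3)/6 = 1/9 each.
Living: Kazimierz, Stanislawa, Czeslaw, and Halina — each takes 1/9.
Deceased: Zofia and Bogdan. Their combined 2/9 is pooled and carried to generation 3.
At generation 3 (Ireneusz, Nadia, Jolanta, Waclaw, Franciszka) there are 5 shares of (2/9)/5 = 2/45 each.
Living: Ireneusz, Nadia, Jolanta, Waclaw, and Franciszka — each takes 2/45.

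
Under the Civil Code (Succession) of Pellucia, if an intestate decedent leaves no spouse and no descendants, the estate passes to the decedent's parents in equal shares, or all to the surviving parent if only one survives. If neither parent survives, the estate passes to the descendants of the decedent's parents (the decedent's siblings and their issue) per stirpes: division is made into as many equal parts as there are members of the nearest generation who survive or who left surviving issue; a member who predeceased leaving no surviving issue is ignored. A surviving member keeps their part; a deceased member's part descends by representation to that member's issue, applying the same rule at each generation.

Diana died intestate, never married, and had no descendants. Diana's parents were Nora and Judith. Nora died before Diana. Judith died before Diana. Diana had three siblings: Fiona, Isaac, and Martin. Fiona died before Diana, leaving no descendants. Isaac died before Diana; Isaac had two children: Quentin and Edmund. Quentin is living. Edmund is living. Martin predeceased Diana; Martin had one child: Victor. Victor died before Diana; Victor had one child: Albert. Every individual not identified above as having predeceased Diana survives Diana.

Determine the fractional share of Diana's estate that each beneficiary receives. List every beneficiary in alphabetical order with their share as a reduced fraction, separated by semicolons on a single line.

Albert 1/2; Edmund 1/4; Quentin 1/4

Neither parent survives and there are no descendants, so the estate passes to Diana's siblings and their issue per stirpes.
Fiona left no surviving issue, so that branch lapses and is disregarded.
The estate is divided into 2 equal shares of 1/2 among Isaac, Martin.
Isaac predeceased; the 1/2 allotted to Isaac's branch passes to Isaac's issue by representation.
The 1/2 is divided into 2 equal shares of 1/4 among Quentin, Edmund.
Quentin is living and takes 1/4.
Edmund is living and takes 1/4.
Martin predeceased; the 1/2 allotted to Martin's branch passes to Martin's issue by representation.
Victor's line is the sole branch at this level, so the full 1/2 passes to Victor's issue by representation.
Albert is the sole taker at this level and receives the full 1/2.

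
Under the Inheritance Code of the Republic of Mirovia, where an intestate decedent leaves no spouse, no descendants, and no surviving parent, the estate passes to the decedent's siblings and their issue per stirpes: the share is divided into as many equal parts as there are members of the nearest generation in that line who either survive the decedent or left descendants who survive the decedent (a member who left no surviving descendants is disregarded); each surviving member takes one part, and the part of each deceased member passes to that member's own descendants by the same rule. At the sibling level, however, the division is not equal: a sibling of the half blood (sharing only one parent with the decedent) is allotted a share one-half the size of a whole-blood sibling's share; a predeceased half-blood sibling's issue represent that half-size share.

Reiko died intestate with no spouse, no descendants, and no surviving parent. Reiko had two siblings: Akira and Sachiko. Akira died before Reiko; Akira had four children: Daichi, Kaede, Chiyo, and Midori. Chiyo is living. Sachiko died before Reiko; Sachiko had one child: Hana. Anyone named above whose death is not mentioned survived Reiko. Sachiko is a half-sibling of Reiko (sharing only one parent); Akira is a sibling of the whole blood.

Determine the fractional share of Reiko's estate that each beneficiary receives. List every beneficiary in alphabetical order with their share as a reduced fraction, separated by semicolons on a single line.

Chiyo 1/6; Daichi 1/6; Hana 1/3; Kaede 1/6; Midori 1/6

No spouse, descendants, or parent survives, so the estate passes to Reiko's siblings per stirpes.
Half-blood siblings count for one-half the weight of whole-blood siblings at the initial division.
Dividing 1 in proportion to weights (total weight 3/2): Akira (weight 1) → 2/3; Sachiko (weight 1/2) → 1/3.
Akira predeceased; the 2/3 allotted to Akira's branch passes to Akira's issue by representation.
The 2/3 is divided into 4 equal shares of 1/6 among Daichi, Kaede, Chiyo, Midori.
Daichi is living and takes 1/6.
Kaede is living and takes 1/6.
Chiyo is living and takes 1/6.
Midori is living and takes 1/6.
Sachiko predeceased; the 1/3 allotted to Sachiko's branch passes to Sachiko's issue by representation.
Hana is the sole taker at this level and receives the full 1/3.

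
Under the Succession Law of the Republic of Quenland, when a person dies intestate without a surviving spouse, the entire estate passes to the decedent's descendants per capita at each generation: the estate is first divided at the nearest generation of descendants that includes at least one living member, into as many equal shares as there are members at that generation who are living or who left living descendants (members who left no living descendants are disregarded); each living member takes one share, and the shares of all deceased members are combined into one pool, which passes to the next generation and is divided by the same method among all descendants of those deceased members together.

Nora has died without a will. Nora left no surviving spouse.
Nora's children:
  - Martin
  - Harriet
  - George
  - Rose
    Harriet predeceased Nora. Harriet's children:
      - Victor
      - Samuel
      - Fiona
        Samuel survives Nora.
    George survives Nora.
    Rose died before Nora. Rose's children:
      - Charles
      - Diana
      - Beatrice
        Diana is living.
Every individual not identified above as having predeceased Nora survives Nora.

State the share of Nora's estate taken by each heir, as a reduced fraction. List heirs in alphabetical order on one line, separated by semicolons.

Beatrice 1/12; Charles 1/12; Diana 1/12; Fiona 1/12; George 1/4; Martin 1/4; Samuel 1/12; Victor 1/12

There is no surviving spouse, so the entire estate passes to Nora's descendants per capita at each generation.
At generation 1 (Martin, Harriet, George, Rose) there are 4 shares of (1)/4 = 1/4 each.
Living: Martin and George — each takes 1/4.
Deceased: Harriet and Rose. Their combined 1/2 is pooled and carried to generation 2.
At generation 2 (Victor, Samuel, Fiona, Charles, Diana, Beatrice) there are 6 shares of (1/2)/6 = 1/12 each.
Living: Victor, Samuel, Fiona, Charles, Diana, and Beatrice — each takes 1/12.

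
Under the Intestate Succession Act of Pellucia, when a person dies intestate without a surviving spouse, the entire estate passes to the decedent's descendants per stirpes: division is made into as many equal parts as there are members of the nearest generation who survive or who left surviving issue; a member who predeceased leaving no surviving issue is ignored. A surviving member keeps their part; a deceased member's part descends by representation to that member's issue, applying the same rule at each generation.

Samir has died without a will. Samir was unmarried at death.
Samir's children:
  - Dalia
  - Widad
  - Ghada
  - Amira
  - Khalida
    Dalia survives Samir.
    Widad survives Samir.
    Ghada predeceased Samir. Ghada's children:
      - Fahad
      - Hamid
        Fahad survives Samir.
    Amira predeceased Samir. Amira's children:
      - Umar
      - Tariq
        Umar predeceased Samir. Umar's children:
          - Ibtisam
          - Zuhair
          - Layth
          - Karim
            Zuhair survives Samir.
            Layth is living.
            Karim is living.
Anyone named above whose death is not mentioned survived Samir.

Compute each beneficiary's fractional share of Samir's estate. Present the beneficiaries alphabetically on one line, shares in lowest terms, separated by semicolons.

Dalia 1/5; Fahad 1/10; Hamid 1/10; Ibtisam 1/40; Karim 1/40; Khalida 1/5; Layth 1/40; Tariq 1/10; Widad 1/5; Zuhair 1/40

There is no surviving spouse, so the entire estate passes to Samir's descendants per stirpes.
The estate is divided into 5 equal shares of 1/5 among Dalia, Widad, Ghada, Amira, Khalida.
Dalia is living and takes 1/5.
Widad is living and takes 1/5.
Ghada predeceased; the 1/5 allotted to Ghada's branch passes to Ghada's issue by representation.
The 1/5 is divided into 2 equal shares of 1/10 among Fahad, Hamid.
Fahad is living and takes 1/10.
Hamid is living and takes 1/10.
Amira predeceased; the 1/5 allotted to Amira's branch passes to Amira's issue by representation.
The 1/5 is divided into 2 equal shares of 1/10 among Umar, Tariq.
Umar predeceased; the 1/10 allotted to Umar's branch passes to Umar's issue by representation.
The 1/10 is divided into 4 equal shares of 1/40 among Ibtisam, Zuhair, Layth, Karim.
Ibtisam is living and takes 1/40.
Zuhair is living and takes 1/40.
Layth is living and takes 1/40.
Karim is living and takes 1/40.
Tariq is living and takes 1/10.
Khalida is living and takes 1/5.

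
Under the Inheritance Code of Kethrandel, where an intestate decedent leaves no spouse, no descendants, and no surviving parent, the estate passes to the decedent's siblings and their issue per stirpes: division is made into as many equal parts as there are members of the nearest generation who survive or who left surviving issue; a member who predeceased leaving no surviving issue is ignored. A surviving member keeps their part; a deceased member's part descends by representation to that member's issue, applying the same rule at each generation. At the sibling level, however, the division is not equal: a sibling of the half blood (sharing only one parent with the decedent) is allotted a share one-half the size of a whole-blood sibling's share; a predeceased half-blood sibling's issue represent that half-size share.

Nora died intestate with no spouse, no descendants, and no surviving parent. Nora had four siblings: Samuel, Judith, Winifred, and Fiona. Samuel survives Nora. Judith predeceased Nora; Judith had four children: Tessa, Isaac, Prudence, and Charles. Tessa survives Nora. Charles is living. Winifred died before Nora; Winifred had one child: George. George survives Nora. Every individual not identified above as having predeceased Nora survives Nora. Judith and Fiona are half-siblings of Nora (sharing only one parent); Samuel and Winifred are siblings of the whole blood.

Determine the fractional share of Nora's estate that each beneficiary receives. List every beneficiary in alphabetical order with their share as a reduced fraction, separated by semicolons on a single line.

No spouse, descendants, or parent survives, so the estate passes to Nora's siblings per stirpes.
Half-blood siblings count for one-half the weight of whole-blood siblings at the initial division.
Dividing 1 in proportion to weights (total weight 3): Samuel (weight 1) → 1/3; Judith (weight 1/2) → 1/6; Winifred (weight 1) → 1/3; Fiona (weight 1/2) → 1/6.
Samuel is living and takes 1/3.
Judith predeceased; the 1/6 allotted to Judith's branch passes to Judith's issue by representation.
The 1/6 is divided into 4 equal shares of 1/24 among Tessa, Isaac, Prudence, Charles.
Tessa is living and takes 1/24.
Isaac is living and takes 1/24.
Prudence is living and takes 1/24.
Charles is living and takes 1/24.
Winifred predeceased; the 1/3 allotted to Winifred's branch passes to Winifred's issue by representation.
George is the sole taker at this level and receives the full 1/3.
Fiona is living and takes 1/6.

Charles 1/24; Fiona 1/6; George 1/3; Isaac 1/24; Prudence 1/24; Samuel 1/3; Tessa 1/24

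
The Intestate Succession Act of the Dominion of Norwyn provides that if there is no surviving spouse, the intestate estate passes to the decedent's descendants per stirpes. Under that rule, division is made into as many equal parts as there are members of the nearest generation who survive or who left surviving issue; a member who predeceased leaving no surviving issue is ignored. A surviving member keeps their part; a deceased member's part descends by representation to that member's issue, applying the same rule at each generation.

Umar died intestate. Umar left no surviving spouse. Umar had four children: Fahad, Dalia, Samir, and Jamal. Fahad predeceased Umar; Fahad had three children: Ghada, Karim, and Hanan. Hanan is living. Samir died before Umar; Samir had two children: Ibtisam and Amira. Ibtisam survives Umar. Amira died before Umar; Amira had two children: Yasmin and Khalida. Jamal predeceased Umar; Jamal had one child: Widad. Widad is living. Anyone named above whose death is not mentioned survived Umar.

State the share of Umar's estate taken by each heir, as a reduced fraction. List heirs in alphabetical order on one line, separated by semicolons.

There is no surviving spouse, so the entire estate passes to Umar's descendants per stirpes.
The estate is divided into 4 equal shares of 1/4 among Fahad, Dalia, Samir, Jamal.
Fahad predeceased; the 1/4 allotted to Fahad's branch passes to Fahad's issue by representation.
The 1/4 is divided into 3 equal shares of 1/12 among Ghada, Karim, Hanan.
Ghada is living and takes 1/12.
Karim is living and takes 1/12.
Hanan is living and takes 1/12.
Dalia is living and takes 1/4.
Samir predeceased; the 1/4 allotted to Samir's branch passes to Samir's issue by representation.
The 1/4 is divided into 2 equal shares of 1/8 among Ibtisam, Amira.
Ibtisam is living and takes 1/8.
Amira predeceased; the 1/8 allotted to Amira's branch passes to Amira's issue by representation.
The 1/8 is divided into 2 equal shares of 1/16 among Yasmin, Khalida.
Yasmin is living and takes 1/16.
Khalida is living and takes 1/16.
Jamal predeceased; the 1/4 allotted to Jamal's branch passes to Jamal's issue by representation.
Widad is the sole taker at this level and receives the full 1/4.

Dalia 1/4; Ghada 1/12; Hanan 1/12; Ibtisam 1/8; Karim 1/12; Khalida 1/16; Widad 1/4; Yasmin 1/16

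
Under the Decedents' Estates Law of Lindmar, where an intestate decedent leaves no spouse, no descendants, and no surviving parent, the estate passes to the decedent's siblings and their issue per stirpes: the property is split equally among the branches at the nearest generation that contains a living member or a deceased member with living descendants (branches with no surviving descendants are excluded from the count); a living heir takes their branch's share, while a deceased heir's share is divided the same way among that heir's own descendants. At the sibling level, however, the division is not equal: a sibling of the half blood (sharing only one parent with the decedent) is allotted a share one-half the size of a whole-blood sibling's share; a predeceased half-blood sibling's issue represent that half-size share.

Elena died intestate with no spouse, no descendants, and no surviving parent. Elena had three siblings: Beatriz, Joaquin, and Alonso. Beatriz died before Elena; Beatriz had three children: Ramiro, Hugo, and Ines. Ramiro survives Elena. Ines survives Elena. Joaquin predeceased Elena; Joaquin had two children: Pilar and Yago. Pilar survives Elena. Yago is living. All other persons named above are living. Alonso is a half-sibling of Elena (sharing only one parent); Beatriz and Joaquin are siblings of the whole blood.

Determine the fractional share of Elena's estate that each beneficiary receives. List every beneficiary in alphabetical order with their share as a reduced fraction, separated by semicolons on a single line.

No spouse, descendants, or parent survives, so the estate passes to Elena's siblings per stirpes.
Half-blood siblings count for one-half the weight of whole-blood siblings at the initial division.
Dividing 1 in proportion to weights (total weight 5/2): Beatriz (weight 1) → 2/5; Joaquin (weight 1) → 2/5; Alonso (weight 1/2) → 1/5.
Beatriz predeceased; the 2/5 allotted to Beatriz's branch passes to Beatriz's issue by representation.
The 2/5 is divided into 3 equal shares of 2/15 among Ramiro, Hugo, Ines.
Ramiro is living and takes 2/15.
Hugo is living and takes 2/15.
Ines is living and takes 2/15.
Joaquin predeceased; the 2/5 allotted to Joaquin's branch passes to Joaquin's issue by representation.
The 2/5 is divided into 2 equal shares of 1/5 among Pilar, Yago.
Pilar is living and takes 1/5.
Yago is living and takes 1/5.
Alonso is living and takes 1/5.

Alonso 1/5; Hugo 2/15; Ines 2/15; Pilar 1/5; Ramiro 2/15; Yago 1/5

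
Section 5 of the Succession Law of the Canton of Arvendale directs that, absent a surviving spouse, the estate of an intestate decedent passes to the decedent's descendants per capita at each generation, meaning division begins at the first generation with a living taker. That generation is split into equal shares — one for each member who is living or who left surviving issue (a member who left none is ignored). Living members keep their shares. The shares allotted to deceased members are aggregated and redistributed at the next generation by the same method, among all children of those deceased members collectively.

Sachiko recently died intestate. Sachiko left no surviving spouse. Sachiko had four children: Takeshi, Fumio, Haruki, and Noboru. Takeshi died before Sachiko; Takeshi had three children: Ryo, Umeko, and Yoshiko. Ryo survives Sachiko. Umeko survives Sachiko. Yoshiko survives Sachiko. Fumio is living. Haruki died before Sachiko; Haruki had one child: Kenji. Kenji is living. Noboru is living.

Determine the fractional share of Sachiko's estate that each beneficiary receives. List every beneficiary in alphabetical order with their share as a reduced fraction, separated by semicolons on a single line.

Fumio 1/4; Kenji 1/8; Noboru 1/4; Ryo 1/8; Umeko 1/8; Yoshiko 1/8

There is no surviving spouse, so the entire estate passes to Sachiko's descendants per capita at each generation.
At generation 1 (Takeshi, Fumio, Haruki, Noboru) there are 4 shares of (1)/4 = 1/4 each.
Living: Fumio and Noboru — each takes 1/4.
Deceased: Takeshi and Haruki. Their combined 1/2 is pooled and carried to generation 2.
At generation 2 (Ryo, Umeko, Yoshiko, Kenji) there are 4 shares of (1/2)/4 = 1/8 each.
Living: Ryo, Umeko, Yoshiko, and Kenji — each takes 1/8.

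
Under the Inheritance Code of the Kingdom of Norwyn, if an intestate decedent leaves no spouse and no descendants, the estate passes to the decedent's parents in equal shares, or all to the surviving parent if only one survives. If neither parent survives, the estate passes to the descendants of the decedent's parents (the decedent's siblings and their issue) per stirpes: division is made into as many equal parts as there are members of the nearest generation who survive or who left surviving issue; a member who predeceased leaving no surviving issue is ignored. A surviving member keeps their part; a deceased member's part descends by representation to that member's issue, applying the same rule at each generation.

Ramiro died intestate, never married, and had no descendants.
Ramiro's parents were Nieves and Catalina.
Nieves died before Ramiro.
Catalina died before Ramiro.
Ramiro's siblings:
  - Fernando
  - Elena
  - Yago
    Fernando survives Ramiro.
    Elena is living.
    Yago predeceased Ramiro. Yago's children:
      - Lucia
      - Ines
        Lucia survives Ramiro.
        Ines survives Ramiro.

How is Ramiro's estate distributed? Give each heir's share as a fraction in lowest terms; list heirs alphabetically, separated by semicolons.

Elena 1/3; Fernando 1/3; Ines 1/6; Lucia 1/6

Neither parent survives and there are no descendants, so the estate passes to Ramiro's siblings and their issue per stirpes.
The estate is divided into 3 equal shares of 1/3 among Fernando, Elena, Yago.
Fernando is living and takes 1/3.
Elena is living and takes 1/3.
Yago predeceased; the 1/3 allotted to Yago's branch passes to Yago's issue by representation.
The 1/3 is divided into 2 equal shares of 1/6 among Lucia, Ines.
Lucia is living and takes 1/6.
Ines is living and takes 1/6.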